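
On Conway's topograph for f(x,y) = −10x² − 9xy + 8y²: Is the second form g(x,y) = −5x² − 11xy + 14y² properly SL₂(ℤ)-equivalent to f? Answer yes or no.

D₁ = 401, D₂ = 401
river cycle of f (length 10): (8, 9, -10), (-10, 11, 7), (7, 17, -4), (-4, 15, 11), (11, 7, -8), (-8, 9, 10), (10, 11, -7), (-7, 17, 4), (4, 15, -11), (-11, 7, 8)
river cycle of g (length 6): (14, 11, -5), (-5, 19, 2), (2, 17, -14), (-14, 11, 5), (5, 19, -2), (-2, 17, 14)
cycles differ ⇒ inequivalent

no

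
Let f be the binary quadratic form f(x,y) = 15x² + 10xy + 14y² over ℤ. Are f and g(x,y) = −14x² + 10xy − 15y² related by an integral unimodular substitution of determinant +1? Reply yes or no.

D₁ = -740, D₂ = -740
f: flip: (15,10,14)→(14,-10,15)
f: reduced (well bottom): (14,-10,15) with a≤c, −a<b≤a
g is negative-definite; reduce −g:
−g: reduced (well bottom): (14,-10,15) with a≤c, −a<b≤a
flip sign back: reduced form of g is (-14,10,-15)
reduced forms (14, -10, 15) vs (-14, 10, -15) ⇒ inequivalent

no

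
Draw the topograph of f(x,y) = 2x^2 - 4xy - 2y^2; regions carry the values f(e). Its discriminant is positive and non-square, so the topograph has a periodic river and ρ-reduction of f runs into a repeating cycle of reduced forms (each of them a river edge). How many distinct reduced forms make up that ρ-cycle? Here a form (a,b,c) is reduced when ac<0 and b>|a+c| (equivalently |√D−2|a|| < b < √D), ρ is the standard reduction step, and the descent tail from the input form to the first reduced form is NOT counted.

D = 32, ⌊√D⌋ = 5
descent: ρ → (-2,4,2)  [lands on river]
river: ρ → (2,4,-2)
ρ-cycle length = 2 (tail of 1 descent step not counted)

2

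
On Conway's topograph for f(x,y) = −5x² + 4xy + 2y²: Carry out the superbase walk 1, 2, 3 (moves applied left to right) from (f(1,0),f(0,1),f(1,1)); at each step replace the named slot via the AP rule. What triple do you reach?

start (-5,2,1) = (f(1,0),f(0,1),f(1,1))
replace slot 1: 2·(2+1) − (-5) = 11 → (11,2,1)
replace slot 2: 2·(11+1) − 2 = 22 → (11,22,1)
replace slot 3: 2·(11+22) − 1 = 65 → (11,22,65)

11,22,65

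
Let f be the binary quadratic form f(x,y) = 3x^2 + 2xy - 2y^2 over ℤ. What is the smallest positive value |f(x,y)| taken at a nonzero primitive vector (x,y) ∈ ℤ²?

river: ρ → (-2,2,3)
river: ρ → (3,4,-1)
river: ρ → (-1,4,3)
river: ρ → (3,2,-2)
closes: descent 0, river 4
min |a| on river = 1

1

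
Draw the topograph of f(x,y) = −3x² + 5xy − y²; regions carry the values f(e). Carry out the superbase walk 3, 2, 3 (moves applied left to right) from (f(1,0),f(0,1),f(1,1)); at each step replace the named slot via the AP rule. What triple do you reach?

start (-3,-1,1) = (f(1,0),f(0,1),f(1,1))
replace slot 3: 2·((-3)+(-1)) − 1 = -9 → (-3,-1,-9)
replace slot 2: 2·((-3)+(-9)) − (-1) = -23 → (-3,-23,-9)
replace slot 3: 2·((-3)+(-23)) − (-9) = -43 → (-3,-23,-43)

-3,-23,-43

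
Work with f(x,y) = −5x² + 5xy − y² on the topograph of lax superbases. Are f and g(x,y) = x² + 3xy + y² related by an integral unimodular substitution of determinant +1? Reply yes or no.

D₁ = 5, D₂ = 5
river cycle of f (length 2): (-1, 1, 1), (1, 1, -1)
river cycle of g (length 2): (1, 1, -1), (-1, 1, 1)
cycles coincide ⇒ equivalent

yes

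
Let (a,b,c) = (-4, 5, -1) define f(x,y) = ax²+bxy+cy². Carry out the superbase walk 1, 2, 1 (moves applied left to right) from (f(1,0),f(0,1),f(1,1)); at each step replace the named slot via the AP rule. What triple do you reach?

start (-4,-1,0) = (f(1,0),f(0,1),f(1,1))
replace slot 1: 2·((-1)+0) − (-4) = 2 → (2,-1,0)
replace slot 2: 2·(2+0) − (-1) = 5 → (2,5,0)
replace slot 1: 2·(5+0) − 2 = 8 → (8,5,0)

8,5,0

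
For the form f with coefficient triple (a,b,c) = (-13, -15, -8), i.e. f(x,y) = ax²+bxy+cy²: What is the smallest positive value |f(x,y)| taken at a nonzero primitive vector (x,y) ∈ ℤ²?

translate: b→-11 (≡15 mod 26), so (13,15,8)→(13,-11,6)
flip: (13,-11,6)→(6,11,13)
translate: b→-1 (≡11 mod 12), so (6,11,13)→(6,-1,8)
reduced (well bottom): (6,-1,8) with a≤c, −a<b≤a
well minimum |f| = |-6| = 6 (negative-definite)

6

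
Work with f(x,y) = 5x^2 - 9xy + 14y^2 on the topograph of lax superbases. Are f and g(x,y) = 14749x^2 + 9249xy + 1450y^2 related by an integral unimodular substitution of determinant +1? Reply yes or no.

D₁ = -199, D₂ = -199
f: translate: b→1 (≡-9 mod 10), so (5,-9,14)→(5,1,10)
f: reduced (well bottom): (5,1,10) with a≤c, −a<b≤a
g: flip: (14749,9249,1450)→(1450,-9249,14749)
g: translate: b→-549 (≡-9249 mod 2900), so (1450,-9249,14749)→(1450,-549,52)
g: flip: (1450,-549,52)→(52,549,1450)
g: translate: b→29 (≡549 mod 104), so (52,549,1450)→(52,29,5)
g: flip: (52,29,5)→(5,-29,52)
g: translate: b→1 (≡-29 mod 10), so (5,-29,52)→(5,1,10)
g: reduced (well bottom): (5,1,10) with a≤c, −a<b≤a
reduced forms (5, 1, 10) vs (5, 1, 10) ⇒ equivalent

yes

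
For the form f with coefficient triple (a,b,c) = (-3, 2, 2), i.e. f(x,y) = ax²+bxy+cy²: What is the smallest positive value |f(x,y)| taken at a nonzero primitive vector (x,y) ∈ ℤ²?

river: ρ → (2,2,-3)
river: ρ → (-3,4,1)
river: ρ → (1,4,-3)
river: ρ → (-3,2,2)
closes: descent 0, river 4
min |a| on river = 1

1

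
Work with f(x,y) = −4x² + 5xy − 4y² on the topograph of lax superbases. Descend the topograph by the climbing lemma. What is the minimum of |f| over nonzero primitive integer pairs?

translate: b→3 (≡-5 mod 8), so (4,-5,4)→(4,3,3)
flip: (4,3,3)→(3,-3,4)
translate: b→3 (≡-3 mod 6), so (3,-3,4)→(3,3,4)
reduced (well bottom): (3,3,4) with a≤c, −a<b≤a
well minimum |f| = |-3| = 3 (negative-definite)

3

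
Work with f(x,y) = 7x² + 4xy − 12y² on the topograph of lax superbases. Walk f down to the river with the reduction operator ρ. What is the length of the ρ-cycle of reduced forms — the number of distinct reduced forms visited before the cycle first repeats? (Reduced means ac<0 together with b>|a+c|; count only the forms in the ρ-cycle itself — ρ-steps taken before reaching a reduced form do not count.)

D = 352, ⌊√D⌋ = 18
descent: ρ → (-12,-4,7)
descent: ρ → (7,18,-1)  [lands on river]
river: ρ → (-1,18,7)
river: ρ → (7,10,-9)
river: ρ → (-9,8,8)
river: ρ → (8,8,-9)
river: ρ → (-9,10,7)
ρ-cycle length = 6 (tail of 2 descent steps not counted)

6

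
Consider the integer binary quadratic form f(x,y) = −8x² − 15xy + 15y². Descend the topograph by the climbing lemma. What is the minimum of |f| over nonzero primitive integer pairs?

descent: ρ → (15,15,-8)  [lands on river]
river: ρ → (-8,17,13)
river: ρ → (13,9,-12)
river: ρ → (-12,15,10)
river: ρ → (10,25,-2)
river: ρ → (-2,23,22)
river: ρ → (22,21,-3)
river: ρ → (-3,21,22)
river: ρ → (22,23,-2)
river: ρ → (-2,25,10)
river: ρ → (10,15,-12)
river: ρ → (-12,9,13)
river: ρ → (13,17,-8)
river: ρ → (-8,15,15)
closes: descent 1, river 14
min |a| on river = 2

2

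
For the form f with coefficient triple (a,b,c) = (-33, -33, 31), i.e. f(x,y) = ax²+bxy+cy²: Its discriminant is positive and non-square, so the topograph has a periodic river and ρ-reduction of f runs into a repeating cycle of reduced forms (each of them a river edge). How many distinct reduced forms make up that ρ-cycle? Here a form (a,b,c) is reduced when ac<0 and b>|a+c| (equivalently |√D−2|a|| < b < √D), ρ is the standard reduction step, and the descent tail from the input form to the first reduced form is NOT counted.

D = 5181, ⌊√D⌋ = 71
descent: ρ → (31,33,-33)  [lands on river]
river: ρ → (-33,33,31)
river: ρ → (31,29,-35)
river: ρ → (-35,41,25)
river: ρ → (25,59,-17)
river: ρ → (-17,43,49)
river: ρ → (49,55,-11)
river: ρ → (-11,55,49)
river: ρ → (49,43,-17)
river: ρ → (-17,59,25)
river: ρ → (25,41,-35)
river: ρ → (-35,29,31)
ρ-cycle length = 12 (tail of 1 descent step not counted)

12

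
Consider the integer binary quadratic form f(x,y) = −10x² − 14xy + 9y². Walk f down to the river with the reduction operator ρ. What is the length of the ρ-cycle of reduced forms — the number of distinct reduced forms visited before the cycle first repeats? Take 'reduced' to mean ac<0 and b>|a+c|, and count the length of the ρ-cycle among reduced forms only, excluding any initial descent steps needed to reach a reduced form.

D = 556, ⌊√D⌋ = 23
descent: ρ → (9,14,-10)  [lands on river]
river: ρ → (-10,6,13)
river: ρ → (13,20,-3)
river: ρ → (-3,22,6)
river: ρ → (6,14,-15)
river: ρ → (-15,16,5)
river: ρ → (5,14,-18)
river: ρ → (-18,22,1)
river: ρ → (1,22,-18)
river: ρ → (-18,14,5)
river: ρ → (5,16,-15)
river: ρ → (-15,14,6)
river: ρ → (6,22,-3)
river: ρ → (-3,20,13)
river: ρ → (13,6,-10)
river: ρ → (-10,14,9)
river: ρ → (9,22,-2)
river: ρ → (-2,22,9)
ρ-cycle length = 18 (tail of 1 descent step not counted)

18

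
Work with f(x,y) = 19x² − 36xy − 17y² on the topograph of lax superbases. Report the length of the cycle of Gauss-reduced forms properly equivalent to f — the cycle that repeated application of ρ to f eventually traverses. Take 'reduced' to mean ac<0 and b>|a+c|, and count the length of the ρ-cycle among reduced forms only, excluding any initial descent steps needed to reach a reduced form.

D = 2588, ⌊√D⌋ = 50
descent: ρ → (-17,36,19)  [lands on river]
river: ρ → (19,40,-13)
river: ρ → (-13,38,22)
river: ρ → (22,50,-1)
river: ρ → (-1,50,22)
river: ρ → (22,38,-13)
river: ρ → (-13,40,19)
river: ρ → (19,36,-17)
river: ρ → (-17,32,23)
river: ρ → (23,14,-26)
river: ρ → (-26,38,11)
river: ρ → (11,50,-2)
river: ρ → (-2,50,11)
river: ρ → (11,38,-26)
river: ρ → (-26,14,23)
river: ρ → (23,32,-17)
ρ-cycle length = 16 (tail of 1 descent step not counted)

16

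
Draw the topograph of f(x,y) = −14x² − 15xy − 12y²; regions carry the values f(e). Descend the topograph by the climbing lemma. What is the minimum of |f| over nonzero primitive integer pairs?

translate: b→-13 (≡15 mod 28), so (14,15,12)→(14,-13,11)
flip: (14,-13,11)→(11,13,14)
translate: b→-9 (≡13 mod 22), so (11,13,14)→(11,-9,12)
reduced (well bottom): (11,-9,12) with a≤c, −a<b≤a
well minimum |f| = |-11| = 11 (negative-definite)

11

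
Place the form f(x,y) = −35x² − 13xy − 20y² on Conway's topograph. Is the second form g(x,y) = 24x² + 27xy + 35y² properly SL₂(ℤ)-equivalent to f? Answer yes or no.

D₁ = -2631, D₂ = -2631
f is negative-definite; reduce −f:
−f: flip: (35,13,20)→(20,-13,35)
−f: reduced (well bottom): (20,-13,35) with a≤c, −a<b≤a
flip sign back: reduced form of f is (-20,13,-35)
g: translate: b→-21 (≡27 mod 48), so (24,27,35)→(24,-21,32)
g: reduced (well bottom): (24,-21,32) with a≤c, −a<b≤a
reduced forms (-20, 13, -35) vs (24, -21, 32) ⇒ inequivalent

no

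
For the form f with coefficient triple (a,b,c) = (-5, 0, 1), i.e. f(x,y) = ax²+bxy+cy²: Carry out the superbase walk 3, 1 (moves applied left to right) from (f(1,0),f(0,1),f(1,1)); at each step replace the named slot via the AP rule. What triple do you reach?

start (-5,1,-4) = (f(1,0),f(0,1),f(1,1))
replace slot 3: 2·((-5)+1) − (-4) = -4 → (-5,1,-4)
replace slot 1: 2·(1+(-4)) − (-5) = -1 → (-1,1,-4)

-1,1,-4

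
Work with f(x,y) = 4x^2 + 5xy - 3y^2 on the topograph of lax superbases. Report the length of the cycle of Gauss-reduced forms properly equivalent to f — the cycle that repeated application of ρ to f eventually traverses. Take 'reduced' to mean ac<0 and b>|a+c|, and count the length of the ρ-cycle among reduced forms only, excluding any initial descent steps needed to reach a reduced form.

D = 73, ⌊√D⌋ = 8
river: ρ → (-3,7,2)
river: ρ → (2,5,-6)
river: ρ → (-6,7,1)
river: ρ → (1,7,-6)
river: ρ → (-6,5,2)
river: ρ → (2,7,-3)
river: ρ → (-3,5,4)
river: ρ → (4,3,-4)
river: ρ → (-4,5,3)
river: ρ → (3,7,-2)
river: ρ → (-2,5,6)
river: ρ → (6,7,-1)
river: ρ → (-1,7,6)
river: ρ → (6,5,-2)
river: ρ → (-2,7,3)
river: ρ → (3,5,-4)
river: ρ → (-4,3,4)
river: ρ → (4,5,-3)
ρ-cycle length = 18 (tail of 0 descent steps not counted)

18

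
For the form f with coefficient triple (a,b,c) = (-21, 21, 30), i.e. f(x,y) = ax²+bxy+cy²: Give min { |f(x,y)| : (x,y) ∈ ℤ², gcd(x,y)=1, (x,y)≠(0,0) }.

river: ρ → (30,39,-12)
river: ρ → (-12,33,39)
river: ρ → (39,45,-6)
river: ρ → (-6,51,15)
river: ρ → (15,39,-24)
river: ρ → (-24,9,30)
river: ρ → (30,51,-3)
river: ρ → (-3,51,30)
river: ρ → (30,9,-24)
river: ρ → (-24,39,15)
river: ρ → (15,51,-6)
river: ρ → (-6,45,39)
river: ρ → (39,33,-12)
river: ρ → (-12,39,30)
river: ρ → (30,21,-21)
river: ρ → (-21,21,30)
closes: descent 0, river 16
min |a| on river = 3

3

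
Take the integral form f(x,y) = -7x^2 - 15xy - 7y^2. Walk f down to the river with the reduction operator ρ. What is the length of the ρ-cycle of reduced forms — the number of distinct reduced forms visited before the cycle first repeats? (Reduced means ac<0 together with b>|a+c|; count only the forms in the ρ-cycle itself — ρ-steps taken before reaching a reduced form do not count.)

D = 29, ⌊√D⌋ = 5
descent: ρ → (-7,1,1)
descent: ρ → (1,5,-1)  [lands on river]
river: ρ → (-1,5,1)
ρ-cycle length = 2 (tail of 2 descent steps not counted)

2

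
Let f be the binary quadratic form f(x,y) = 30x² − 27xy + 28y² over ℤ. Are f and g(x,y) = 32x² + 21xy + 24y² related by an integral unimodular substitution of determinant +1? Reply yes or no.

D₁ = -2631, D₂ = -2631
f: flip: (30,-27,28)→(28,27,30)
f: reduced (well bottom): (28,27,30) with a≤c, −a<b≤a
g: flip: (32,21,24)→(24,-21,32)
g: reduced (well bottom): (24,-21,32) with a≤c, −a<b≤a
reduced forms (28, 27, 30) vs (24, -21, 32) ⇒ inequivalent

no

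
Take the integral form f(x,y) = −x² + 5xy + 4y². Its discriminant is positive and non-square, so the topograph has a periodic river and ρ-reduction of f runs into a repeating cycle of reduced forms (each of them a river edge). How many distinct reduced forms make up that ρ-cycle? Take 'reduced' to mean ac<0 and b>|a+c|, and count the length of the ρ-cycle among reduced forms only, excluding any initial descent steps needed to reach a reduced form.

D = 41, ⌊√D⌋ = 6
river: ρ → (4,3,-2)
river: ρ → (-2,5,2)
river: ρ → (2,3,-4)
river: ρ → (-4,5,1)
river: ρ → (1,5,-4)
river: ρ → (-4,3,2)
river: ρ → (2,5,-2)
river: ρ → (-2,3,4)
river: ρ → (4,5,-1)
river: ρ → (-1,5,4)
ρ-cycle length = 10 (tail of 0 descent steps not counted)

10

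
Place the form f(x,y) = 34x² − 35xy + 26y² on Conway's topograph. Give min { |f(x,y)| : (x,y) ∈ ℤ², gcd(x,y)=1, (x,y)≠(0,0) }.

translate: b→33 (≡-35 mod 68), so (34,-35,26)→(34,33,25)
flip: (34,33,25)→(25,-33,34)
translate: b→17 (≡-33 mod 50), so (25,-33,34)→(25,17,26)
reduced (well bottom): (25,17,26) with a≤c, −a<b≤a
well minimum = a = 25

25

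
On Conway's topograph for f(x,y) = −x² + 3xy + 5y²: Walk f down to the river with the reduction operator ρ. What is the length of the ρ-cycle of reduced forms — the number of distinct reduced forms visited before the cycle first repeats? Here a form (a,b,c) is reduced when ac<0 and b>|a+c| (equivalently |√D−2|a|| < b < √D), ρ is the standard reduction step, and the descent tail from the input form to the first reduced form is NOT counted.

D = 29, ⌊√D⌋ = 5
descent: ρ → (5,-3,-1)
descent: ρ → (-1,5,1)  [lands on river]
river: ρ → (1,5,-1)
ρ-cycle length = 2 (tail of 2 descent steps not counted)

2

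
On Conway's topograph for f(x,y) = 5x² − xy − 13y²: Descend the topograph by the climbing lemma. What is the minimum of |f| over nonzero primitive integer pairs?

descent: ρ → (-13,1,5)
descent: ρ → (5,9,-9)  [lands on river]
river: ρ → (-9,9,5)
river: ρ → (5,11,-7)
river: ρ → (-7,3,9)
river: ρ → (9,15,-1)
river: ρ → (-1,15,9)
river: ρ → (9,3,-7)
river: ρ → (-7,11,5)
closes: descent 2, river 8
min |a| on river = 1

1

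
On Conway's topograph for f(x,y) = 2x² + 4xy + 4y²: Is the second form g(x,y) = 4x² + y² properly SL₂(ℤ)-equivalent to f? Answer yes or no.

D₁ = -16, D₂ = -16
f: translate: b→0 (≡4 mod 4), so (2,4,4)→(2,0,2)
f: reduced (well bottom): (2,0,2) with a≤c, −a<b≤a
g: flip: (4,0,1)→(1,0,4)
g: reduced (well bottom): (1,0,4) with a≤c, −a<b≤a
reduced forms (2, 0, 2) vs (1, 0, 4) ⇒ inequivalent

no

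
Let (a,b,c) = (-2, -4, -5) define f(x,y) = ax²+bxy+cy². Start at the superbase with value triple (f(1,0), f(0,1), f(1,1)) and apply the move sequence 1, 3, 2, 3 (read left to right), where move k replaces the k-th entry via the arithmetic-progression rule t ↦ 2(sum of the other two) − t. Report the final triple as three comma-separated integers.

start (-2,-5,-11) = (f(1,0),f(0,1),f(1,1))
replace slot 1: 2·((-5)+(-11)) − (-2) = -30 → (-30,-5,-11)
replace slot 3: 2·((-30)+(-5)) − (-11) = -59 → (-30,-5,-59)
replace slot 2: 2·((-30)+(-59)) − (-5) = -173 → (-30,-173,-59)
replace slot 3: 2·((-30)+(-173)) − (-59) = -347 → (-30,-173,-347)

-30,-173,-347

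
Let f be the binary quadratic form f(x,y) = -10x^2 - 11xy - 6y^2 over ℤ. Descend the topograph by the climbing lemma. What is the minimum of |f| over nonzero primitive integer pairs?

translate: b→-9 (≡11 mod 20), so (10,11,6)→(10,-9,5)
flip: (10,-9,5)→(5,9,10)
translate: b→-1 (≡9 mod 10), so (5,9,10)→(5,-1,6)
reduced (well bottom): (5,-1,6) with a≤c, −a<b≤a
well minimum |f| = |-5| = 5 (negative-definite)

5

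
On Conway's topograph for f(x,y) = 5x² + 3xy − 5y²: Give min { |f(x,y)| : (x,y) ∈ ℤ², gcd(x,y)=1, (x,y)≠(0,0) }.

river: ρ → (-5,7,3)
river: ρ → (3,5,-7)
river: ρ → (-7,9,1)
river: ρ → (1,9,-7)
river: ρ → (-7,5,3)
river: ρ → (3,7,-5)
river: ρ → (-5,3,5)
river: ρ → (5,7,-3)
river: ρ → (-3,5,7)
river: ρ → (7,9,-1)
river: ρ → (-1,9,7)
river: ρ → (7,5,-3)
river: ρ → (-3,7,5)
river: ρ → (5,3,-5)
closes: descent 0, river 14
min |a| on river = 1

1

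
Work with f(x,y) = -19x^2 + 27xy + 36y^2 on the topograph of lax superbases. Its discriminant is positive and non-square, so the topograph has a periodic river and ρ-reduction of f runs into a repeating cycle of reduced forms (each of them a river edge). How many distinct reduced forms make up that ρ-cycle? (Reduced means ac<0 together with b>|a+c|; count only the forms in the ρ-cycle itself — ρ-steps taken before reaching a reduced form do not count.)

D = 3465, ⌊√D⌋ = 58
river: ρ → (36,45,-10)
river: ρ → (-10,55,11)
river: ρ → (11,55,-10)
river: ρ → (-10,45,36)
river: ρ → (36,27,-19)
river: ρ → (-19,49,14)
river: ρ → (14,35,-40)
river: ρ → (-40,45,9)
river: ρ → (9,45,-40)
river: ρ → (-40,35,14)
river: ρ → (14,49,-19)
river: ρ → (-19,27,36)
ρ-cycle length = 12 (tail of 0 descent steps not counted)

12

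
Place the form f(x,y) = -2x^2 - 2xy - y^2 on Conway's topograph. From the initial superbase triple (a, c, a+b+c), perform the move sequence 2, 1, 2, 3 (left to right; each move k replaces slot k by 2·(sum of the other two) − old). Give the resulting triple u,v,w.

start (-2,-1,-5) = (f(1,0),f(0,1),f(1,1))
replace slot 2: 2·((-2)+(-5)) − (-1) = -13 → (-2,-13,-5)
replace slot 1: 2·((-13)+(-5)) − (-2) = -34 → (-34,-13,-5)
replace slot 2: 2·((-34)+(-5)) − (-13) = -65 → (-34,-65,-5)
replace slot 3: 2·((-34)+(-65)) − (-5) = -193 → (-34,-65,-193)

-34,-65,-193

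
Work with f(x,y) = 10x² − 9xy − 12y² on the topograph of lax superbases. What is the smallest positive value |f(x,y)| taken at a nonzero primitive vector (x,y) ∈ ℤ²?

descent: ρ → (-12,9,10)  [lands on river]
river: ρ → (10,11,-11)
river: ρ → (-11,11,10)
river: ρ → (10,9,-12)
river: ρ → (-12,15,7)
river: ρ → (7,13,-14)
river: ρ → (-14,15,6)
river: ρ → (6,21,-5)
river: ρ → (-5,19,10)
river: ρ → (10,21,-3)
river: ρ → (-3,21,10)
river: ρ → (10,19,-5)
river: ρ → (-5,21,6)
river: ρ → (6,15,-14)
river: ρ → (-14,13,7)
river: ρ → (7,15,-12)
closes: descent 1, river 16
min |a| on river = 3

3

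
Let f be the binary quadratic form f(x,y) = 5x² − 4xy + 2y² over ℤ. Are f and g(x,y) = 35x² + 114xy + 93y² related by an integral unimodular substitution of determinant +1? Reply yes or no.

D₁ = -24, D₂ = -24
f: flip: (5,-4,2)→(2,4,5)
f: translate: b→0 (≡4 mod 4), so (2,4,5)→(2,0,3)
f: reduced (well bottom): (2,0,3) with a≤c, −a<b≤a
g: translate: b→-26 (≡114 mod 70), so (35,114,93)→(35,-26,5)
g: flip: (35,-26,5)→(5,26,35)
g: translate: b→-4 (≡26 mod 10), so (5,26,35)→(5,-4,2)
g: flip: (5,-4,2)→(2,4,5)
g: translate: b→0 (≡4 mod 4), so (2,4,5)→(2,0,3)
g: reduced (well bottom): (2,0,3) with a≤c, −a<b≤a
reduced forms (2, 0, 3) vs (2, 0, 3) ⇒ equivalent

yes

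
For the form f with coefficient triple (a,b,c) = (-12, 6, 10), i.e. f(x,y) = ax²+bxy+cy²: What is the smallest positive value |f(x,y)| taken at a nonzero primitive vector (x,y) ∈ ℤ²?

river: ρ → (10,14,-8)
river: ρ → (-8,18,6)
river: ρ → (6,18,-8)
river: ρ → (-8,14,10)
river: ρ → (10,6,-12)
river: ρ → (-12,18,4)
river: ρ → (4,22,-2)
river: ρ → (-2,22,4)
river: ρ → (4,18,-12)
river: ρ → (-12,6,10)
closes: descent 0, river 10
min |a| on river = 2

2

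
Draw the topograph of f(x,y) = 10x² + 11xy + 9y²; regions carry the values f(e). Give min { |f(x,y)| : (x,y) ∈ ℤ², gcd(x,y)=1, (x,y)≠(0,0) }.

translate: b→-9 (≡11 mod 20), so (10,11,9)→(10,-9,8)
flip: (10,-9,8)→(8,9,10)
translate: b→-7 (≡9 mod 16), so (8,9,10)→(8,-7,9)
reduced (well bottom): (8,-7,9) with a≤c, −a<b≤a
well minimum = a = 8

8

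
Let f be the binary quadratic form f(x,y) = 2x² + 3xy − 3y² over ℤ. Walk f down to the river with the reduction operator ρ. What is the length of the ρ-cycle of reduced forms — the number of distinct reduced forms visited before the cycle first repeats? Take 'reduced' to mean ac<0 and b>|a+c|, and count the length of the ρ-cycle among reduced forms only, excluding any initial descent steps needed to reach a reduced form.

D = 33, ⌊√D⌋ = 5
river: ρ → (-3,3,2)
river: ρ → (2,5,-1)
river: ρ → (-1,5,2)
river: ρ → (2,3,-3)
ρ-cycle length = 4 (tail of 0 descent steps not counted)

4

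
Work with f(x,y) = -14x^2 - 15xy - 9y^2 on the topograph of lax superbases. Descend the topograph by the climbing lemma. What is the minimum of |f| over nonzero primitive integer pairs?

translate: b→-13 (≡15 mod 28), so (14,15,9)→(14,-13,8)
flip: (14,-13,8)→(8,13,14)
translate: b→-3 (≡13 mod 16), so (8,13,14)→(8,-3,9)
reduced (well bottom): (8,-3,9) with a≤c, −a<b≤a
well minimum |f| = |-8| = 8 (negative-definite)

8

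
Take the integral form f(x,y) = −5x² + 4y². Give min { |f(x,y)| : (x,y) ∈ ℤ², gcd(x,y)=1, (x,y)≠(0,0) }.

descent: ρ → (4,8,-1)  [lands on river]
river: ρ → (-1,8,4)
closes: descent 1, river 2
min |a| on river = 1

1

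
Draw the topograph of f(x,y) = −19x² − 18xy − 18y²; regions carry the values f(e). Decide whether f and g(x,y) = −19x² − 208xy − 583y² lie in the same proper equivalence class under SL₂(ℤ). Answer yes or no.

D₁ = -1044, D₂ = -1044
f is negative-definite; reduce −f:
−f: flip: (19,18,18)→(18,-18,19)
−f: translate: b→18 (≡-18 mod 36), so (18,-18,19)→(18,18,19)
−f: reduced (well bottom): (18,18,19) with a≤c, −a<b≤a
flip sign back: reduced form of f is (-18,-18,-19)
g is negative-definite; reduce −g:
−g: translate: b→18 (≡208 mod 38), so (19,208,583)→(19,18,18)
−g: flip: (19,18,18)→(18,-18,19)
−g: translate: b→18 (≡-18 mod 36), so (18,-18,19)→(18,18,19)
−g: reduced (well bottom): (18,18,19) with a≤c, −a<b≤a
flip sign back: reduced form of g is (-18,-18,-19)
reduced forms (-18, -18, -19) vs (-18, -18, -19) ⇒ equivalent

yes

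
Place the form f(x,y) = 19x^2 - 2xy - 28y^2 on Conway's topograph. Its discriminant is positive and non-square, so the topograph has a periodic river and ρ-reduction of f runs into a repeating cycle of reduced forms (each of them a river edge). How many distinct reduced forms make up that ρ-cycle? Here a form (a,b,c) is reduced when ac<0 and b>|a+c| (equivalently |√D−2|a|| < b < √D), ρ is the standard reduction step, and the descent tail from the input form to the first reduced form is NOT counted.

D = 2132, ⌊√D⌋ = 46
descent: ρ → (-28,2,19)
descent: ρ → (19,36,-11)  [lands on river]
river: ρ → (-11,30,28)
river: ρ → (28,26,-13)
river: ρ → (-13,26,28)
river: ρ → (28,30,-11)
river: ρ → (-11,36,19)
river: ρ → (19,40,-7)
river: ρ → (-7,44,7)
river: ρ → (7,40,-19)
river: ρ → (-19,36,11)
river: ρ → (11,30,-28)
river: ρ → (-28,26,13)
river: ρ → (13,26,-28)
river: ρ → (-28,30,11)
river: ρ → (11,36,-19)
river: ρ → (-19,40,7)
river: ρ → (7,44,-7)
river: ρ → (-7,40,19)
ρ-cycle length = 18 (tail of 2 descent steps not counted)

18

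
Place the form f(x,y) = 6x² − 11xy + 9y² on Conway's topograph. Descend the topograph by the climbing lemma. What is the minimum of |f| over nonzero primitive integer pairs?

translate: b→1 (≡-11 mod 12), so (6,-11,9)→(6,1,4)
flip: (6,1,4)→(4,-1,6)
reduced (well bottom): (4,-1,6) with a≤c, −a<b≤a
well minimum = a = 4

4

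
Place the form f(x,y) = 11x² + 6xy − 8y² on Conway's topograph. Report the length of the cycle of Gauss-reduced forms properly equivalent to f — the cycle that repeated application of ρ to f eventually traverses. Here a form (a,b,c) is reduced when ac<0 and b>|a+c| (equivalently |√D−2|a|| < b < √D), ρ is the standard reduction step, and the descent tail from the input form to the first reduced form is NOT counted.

D = 388, ⌊√D⌋ = 19
river: ρ → (-8,10,9)
river: ρ → (9,8,-9)
river: ρ → (-9,10,8)
river: ρ → (8,6,-11)
river: ρ → (-11,16,3)
river: ρ → (3,14,-16)
river: ρ → (-16,18,1)
river: ρ → (1,18,-16)
river: ρ → (-16,14,3)
river: ρ → (3,16,-11)
river: ρ → (-11,6,8)
river: ρ → (8,10,-9)
river: ρ → (-9,8,9)
river: ρ → (9,10,-8)
river: ρ → (-8,6,11)
river: ρ → (11,16,-3)
river: ρ → (-3,14,16)
river: ρ → (16,18,-1)
river: ρ → (-1,18,16)
river: ρ → (16,14,-3)
river: ρ → (-3,16,11)
river: ρ → (11,6,-8)
ρ-cycle length = 22 (tail of 0 descent steps not counted)

22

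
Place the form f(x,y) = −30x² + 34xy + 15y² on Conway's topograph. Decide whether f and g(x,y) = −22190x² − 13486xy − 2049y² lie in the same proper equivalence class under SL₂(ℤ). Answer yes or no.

D₁ = 2956, D₂ = 2956
river cycle of f (length 46): (15, 26, -38), (-38, 50, 3), (3, 52, -21), (-21, 32, 23), (23, 14, -30), (-30, 46, 7), (7, 52, -9), (-9, 38, 42), (42, 46, -5), (-5, 54, 2), … (36 more)
river cycle of g (length 46): (-30, 34, 15), (15, 26, -38), (-38, 50, 3), (3, 52, -21), (-21, 32, 23), (23, 14, -30), (-30, 46, 7), (7, 52, -9), (-9, 38, 42), (42, 46, -5), … (36 more)
cycles coincide ⇒ equivalent

yes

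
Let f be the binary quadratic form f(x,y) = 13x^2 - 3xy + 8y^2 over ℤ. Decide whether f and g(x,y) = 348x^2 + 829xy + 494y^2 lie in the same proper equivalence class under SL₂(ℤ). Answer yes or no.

D₁ = -407, D₂ = -407
f: flip: (13,-3,8)→(8,3,13)
f: reduced (well bottom): (8,3,13) with a≤c, −a<b≤a
g: translate: b→133 (≡829 mod 696), so (348,829,494)→(348,133,13)
g: flip: (348,133,13)→(13,-133,348)
g: translate: b→-3 (≡-133 mod 26), so (13,-133,348)→(13,-3,8)
g: flip: (13,-3,8)→(8,3,13)
g: reduced (well bottom): (8,3,13) with a≤c, −a<b≤a
reduced forms (8, 3, 13) vs (8, 3, 13) ⇒ equivalent

yes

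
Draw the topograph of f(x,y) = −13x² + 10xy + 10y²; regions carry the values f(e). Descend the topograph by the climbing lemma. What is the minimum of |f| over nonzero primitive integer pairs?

river: ρ → (10,10,-13)
river: ρ → (-13,16,7)
river: ρ → (7,12,-17)
river: ρ → (-17,22,2)
river: ρ → (2,22,-17)
river: ρ → (-17,12,7)
river: ρ → (7,16,-13)
river: ρ → (-13,10,10)
closes: descent 0, river 8
min |a| on river = 2

2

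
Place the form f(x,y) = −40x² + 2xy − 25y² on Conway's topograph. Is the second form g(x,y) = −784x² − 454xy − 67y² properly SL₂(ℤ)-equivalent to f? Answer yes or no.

D₁ = -3996, D₂ = -3996
f is negative-definite; reduce −f:
−f: flip: (40,-2,25)→(25,2,40)
−f: reduced (well bottom): (25,2,40) with a≤c, −a<b≤a
flip sign back: reduced form of f is (-25,-2,-40)
g is negative-definite; reduce −g:
−g: flip: (784,454,67)→(67,-454,784)
−g: translate: b→-52 (≡-454 mod 134), so (67,-454,784)→(67,-52,25)
−g: flip: (67,-52,25)→(25,52,67)
−g: translate: b→2 (≡52 mod 50), so (25,52,67)→(25,2,40)
−g: reduced (well bottom): (25,2,40) with a≤c, −a<b≤a
flip sign back: reduced form of g is (-25,-2,-40)
reduced forms (-25, -2, -40) vs (-25, -2, -40) ⇒ equivalent

yes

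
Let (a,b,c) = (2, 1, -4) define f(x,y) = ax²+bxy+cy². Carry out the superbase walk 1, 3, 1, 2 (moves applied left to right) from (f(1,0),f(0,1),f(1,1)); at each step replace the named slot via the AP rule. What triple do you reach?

start (2,-4,-1) = (f(1,0),f(0,1),f(1,1))
replace slot 1: 2·((-4)+(-1)) − 2 = -12 → (-12,-4,-1)
replace slot 3: 2·((-12)+(-4)) − (-1) = -31 → (-12,-4,-31)
replace slot 1: 2·((-4)+(-31)) − (-12) = -58 → (-58,-4,-31)
replace slot 2: 2·((-58)+(-31)) − (-4) = -174 → (-58,-174,-31)

-58,-174,-31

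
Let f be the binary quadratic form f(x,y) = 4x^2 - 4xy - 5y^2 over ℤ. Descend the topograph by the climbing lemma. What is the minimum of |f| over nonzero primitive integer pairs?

descent: ρ → (-5,4,4)  [lands on river]
river: ρ → (4,4,-5)
river: ρ → (-5,6,3)
river: ρ → (3,6,-5)
closes: descent 1, river 4
min |a| on river = 3

3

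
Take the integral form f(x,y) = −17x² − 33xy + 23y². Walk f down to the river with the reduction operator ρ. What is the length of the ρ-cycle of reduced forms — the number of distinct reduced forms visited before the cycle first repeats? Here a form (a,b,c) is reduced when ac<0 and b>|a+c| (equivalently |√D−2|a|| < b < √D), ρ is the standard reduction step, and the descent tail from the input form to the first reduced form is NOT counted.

D = 2653, ⌊√D⌋ = 51
descent: ρ → (23,33,-17)  [lands on river]
river: ρ → (-17,35,21)
river: ρ → (21,49,-3)
river: ρ → (-3,47,37)
river: ρ → (37,27,-13)
river: ρ → (-13,51,1)
river: ρ → (1,51,-13)
river: ρ → (-13,27,37)
river: ρ → (37,47,-3)
river: ρ → (-3,49,21)
river: ρ → (21,35,-17)
river: ρ → (-17,33,23)
river: ρ → (23,13,-27)
river: ρ → (-27,41,9)
river: ρ → (9,49,-7)
river: ρ → (-7,49,9)
river: ρ → (9,41,-27)
river: ρ → (-27,13,23)
ρ-cycle length = 18 (tail of 1 descent step not counted)

18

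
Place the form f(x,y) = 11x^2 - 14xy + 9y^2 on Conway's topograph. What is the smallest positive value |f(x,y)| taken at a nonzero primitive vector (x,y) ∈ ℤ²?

translate: b→8 (≡-14 mod 22), so (11,-14,9)→(11,8,6)
flip: (11,8,6)→(6,-8,11)
translate: b→4 (≡-8 mod 12), so (6,-8,11)→(6,4,9)
reduced (well bottom): (6,4,9) with a≤c, −a<b≤a
well minimum = a = 6

6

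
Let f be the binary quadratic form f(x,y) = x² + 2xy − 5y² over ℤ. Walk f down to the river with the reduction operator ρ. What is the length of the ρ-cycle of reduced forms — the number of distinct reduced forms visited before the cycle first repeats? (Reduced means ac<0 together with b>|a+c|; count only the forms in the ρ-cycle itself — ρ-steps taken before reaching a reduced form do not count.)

D = 24, ⌊√D⌋ = 4
descent: ρ → (-5,-2,1)
descent: ρ → (1,4,-2)  [lands on river]
river: ρ → (-2,4,1)
ρ-cycle length = 2 (tail of 2 descent steps not counted)

2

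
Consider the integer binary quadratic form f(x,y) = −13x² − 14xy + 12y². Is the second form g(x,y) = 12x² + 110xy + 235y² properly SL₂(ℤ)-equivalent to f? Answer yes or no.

D₁ = 820, D₂ = 820
river cycle of f (length 12): (12, 14, -13), (-13, 12, 13), (13, 14, -12), (-12, 10, 15), (15, 20, -7), (-7, 22, 12), (12, 26, -3), (-3, 28, 3), (3, 26, -12), (-12, 22, 7), … (2 more)
river cycle of g (length 12): (12, 14, -13), (-13, 12, 13), (13, 14, -12), (-12, 10, 15), (15, 20, -7), (-7, 22, 12), (12, 26, -3), (-3, 28, 3), (3, 26, -12), (-12, 22, 7), … (2 more)
cycles coincide ⇒ equivalent

yes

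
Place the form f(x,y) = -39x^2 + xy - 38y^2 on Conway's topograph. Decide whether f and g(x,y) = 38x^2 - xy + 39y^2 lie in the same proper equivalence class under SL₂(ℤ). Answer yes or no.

D₁ = -5927, D₂ = -5927
f is negative-definite; reduce −f:
−f: flip: (39,-1,38)→(38,1,39)
−f: reduced (well bottom): (38,1,39) with a≤c, −a<b≤a
flip sign back: reduced form of f is (-38,-1,-39)
g: reduced (well bottom): (38,-1,39) with a≤c, −a<b≤a
reduced forms (-38, -1, -39) vs (38, -1, 39) ⇒ inequivalent

no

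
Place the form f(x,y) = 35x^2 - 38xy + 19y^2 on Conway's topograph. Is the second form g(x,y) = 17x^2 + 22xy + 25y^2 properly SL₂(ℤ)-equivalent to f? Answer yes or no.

D₁ = -1216, D₂ = -1216
f: translate: b→32 (≡-38 mod 70), so (35,-38,19)→(35,32,16)
f: flip: (35,32,16)→(16,-32,35)
f: translate: b→0 (≡-32 mod 32), so (16,-32,35)→(16,0,19)
f: reduced (well bottom): (16,0,19) with a≤c, −a<b≤a
g: translate: b→-12 (≡22 mod 34), so (17,22,25)→(17,-12,20)
g: reduced (well bottom): (17,-12,20) with a≤c, −a<b≤a
reduced forms (16, 0, 19) vs (17, -12, 20) ⇒ inequivalent

no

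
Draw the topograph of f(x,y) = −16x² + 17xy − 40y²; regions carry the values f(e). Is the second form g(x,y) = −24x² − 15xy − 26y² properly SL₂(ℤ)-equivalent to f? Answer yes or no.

D₁ = -2271, D₂ = -2271
f is negative-definite; reduce −f:
−f: translate: b→15 (≡-17 mod 32), so (16,-17,40)→(16,15,39)
−f: reduced (well bottom): (16,15,39) with a≤c, −a<b≤a
flip sign back: reduced form of f is (-16,-15,-39)
g is negative-definite; reduce −g:
−g: reduced (well bottom): (24,15,26) with a≤c, −a<b≤a
flip sign back: reduced form of g is (-24,-15,-26)
reduced forms (-16, -15, -39) vs (-24, -15, -26) ⇒ inequivalent

no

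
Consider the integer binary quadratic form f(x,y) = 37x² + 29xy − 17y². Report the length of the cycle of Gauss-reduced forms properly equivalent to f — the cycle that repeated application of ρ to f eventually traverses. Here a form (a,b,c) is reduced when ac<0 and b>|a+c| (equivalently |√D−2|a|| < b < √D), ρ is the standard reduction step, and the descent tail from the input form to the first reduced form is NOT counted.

D = 3357, ⌊√D⌋ = 57
river: ρ → (-17,39,27)
river: ρ → (27,15,-29)
river: ρ → (-29,43,13)
river: ρ → (13,35,-41)
river: ρ → (-41,47,7)
river: ρ → (7,51,-27)
river: ρ → (-27,57,1)
river: ρ → (1,57,-27)
river: ρ → (-27,51,7)
river: ρ → (7,47,-41)
river: ρ → (-41,35,13)
river: ρ → (13,43,-29)
river: ρ → (-29,15,27)
river: ρ → (27,39,-17)
river: ρ → (-17,29,37)
river: ρ → (37,45,-9)
river: ρ → (-9,45,37)
river: ρ → (37,29,-17)
ρ-cycle length = 18 (tail of 0 descent steps not counted)

18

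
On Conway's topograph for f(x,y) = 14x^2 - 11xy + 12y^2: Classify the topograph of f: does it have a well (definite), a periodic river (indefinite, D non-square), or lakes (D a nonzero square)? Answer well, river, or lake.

D = b²−4ac = (-11)² − 4·14·12 = -551
D < 0 ⇒ definite ⇒ every region one sign ⇒ single well

well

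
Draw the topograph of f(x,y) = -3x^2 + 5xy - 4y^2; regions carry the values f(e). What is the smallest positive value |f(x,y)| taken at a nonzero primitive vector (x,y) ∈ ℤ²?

translate: b→1 (≡-5 mod 6), so (3,-5,4)→(3,1,2)
flip: (3,1,2)→(2,-1,3)
reduced (well bottom): (2,-1,3) with a≤c, −a<b≤a
well minimum |f| = |-2| = 2 (negative-definite)

2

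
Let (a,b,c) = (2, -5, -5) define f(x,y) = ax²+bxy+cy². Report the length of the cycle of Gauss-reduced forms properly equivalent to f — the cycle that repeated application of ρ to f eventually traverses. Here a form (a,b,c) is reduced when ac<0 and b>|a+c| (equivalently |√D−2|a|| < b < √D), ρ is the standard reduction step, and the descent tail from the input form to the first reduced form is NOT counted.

D = 65, ⌊√D⌋ = 8
descent: ρ → (-5,5,2)  [lands on river]
river: ρ → (2,7,-2)
river: ρ → (-2,5,5)
river: ρ → (5,5,-2)
river: ρ → (-2,7,2)
river: ρ → (2,5,-5)
ρ-cycle length = 6 (tail of 1 descent step not counted)

6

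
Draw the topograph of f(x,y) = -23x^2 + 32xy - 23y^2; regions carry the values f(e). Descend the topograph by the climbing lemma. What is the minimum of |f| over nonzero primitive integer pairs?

translate: b→14 (≡-32 mod 46), so (23,-32,23)→(23,14,14)
flip: (23,14,14)→(14,-14,23)
translate: b→14 (≡-14 mod 28), so (14,-14,23)→(14,14,23)
reduced (well bottom): (14,14,23) with a≤c, −a<b≤a
well minimum |f| = |-14| = 14 (negative-definite)

14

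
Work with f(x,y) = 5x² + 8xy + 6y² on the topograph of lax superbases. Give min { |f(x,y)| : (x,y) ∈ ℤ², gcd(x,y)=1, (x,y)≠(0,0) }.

translate: b→-2 (≡8 mod 10), so (5,8,6)→(5,-2,3)
flip: (5,-2,3)→(3,2,5)
reduced (well bottom): (3,2,5) with a≤c, −a<b≤a
well minimum = a = 3

3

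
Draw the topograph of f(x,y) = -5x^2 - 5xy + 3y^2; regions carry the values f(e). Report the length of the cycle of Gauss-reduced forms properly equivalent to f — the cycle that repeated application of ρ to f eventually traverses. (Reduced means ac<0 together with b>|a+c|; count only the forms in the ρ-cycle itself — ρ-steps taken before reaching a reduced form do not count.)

D = 85, ⌊√D⌋ = 9
descent: ρ → (3,5,-5)  [lands on river]
river: ρ → (-5,5,3)
river: ρ → (3,7,-3)
river: ρ → (-3,5,5)
river: ρ → (5,5,-3)
river: ρ → (-3,7,3)
ρ-cycle length = 6 (tail of 1 descent step not counted)

6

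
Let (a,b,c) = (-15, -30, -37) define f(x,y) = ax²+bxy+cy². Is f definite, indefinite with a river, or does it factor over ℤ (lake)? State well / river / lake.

D = b²−4ac = (-30)² − 4·(-15)·(-37) = -1320
D < 0 ⇒ definite ⇒ every region one sign ⇒ single well

well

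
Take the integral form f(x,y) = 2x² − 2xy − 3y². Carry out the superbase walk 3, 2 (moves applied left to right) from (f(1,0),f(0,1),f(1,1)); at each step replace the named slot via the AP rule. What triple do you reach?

start (2,-3,-3) = (f(1,0),f(0,1),f(1,1))
replace slot 3: 2·(2+(-3)) − (-3) = 1 → (2,-3,1)
replace slot 2: 2·(2+1) − (-3) = 9 → (2,9,1)

2,9,1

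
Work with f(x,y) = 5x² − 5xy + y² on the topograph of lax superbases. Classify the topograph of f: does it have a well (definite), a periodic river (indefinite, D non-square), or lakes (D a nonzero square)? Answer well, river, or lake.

D = b²−4ac = (-5)² − 4·5·1 = 5
D > 0 non-square ⇒ indefinite ⇒ periodic river

river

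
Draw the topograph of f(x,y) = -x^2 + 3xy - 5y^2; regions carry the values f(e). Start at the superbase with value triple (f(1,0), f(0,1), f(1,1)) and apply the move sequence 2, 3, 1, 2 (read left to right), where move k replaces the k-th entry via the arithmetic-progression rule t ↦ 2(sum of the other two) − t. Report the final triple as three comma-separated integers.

start (-1,-5,-3) = (f(1,0),f(0,1),f(1,1))
replace slot 2: 2·((-1)+(-3)) − (-5) = -3 → (-1,-3,-3)
replace slot 3: 2·((-1)+(-3)) − (-3) = -5 → (-1,-3,-5)
replace slot 1: 2·((-3)+(-5)) − (-1) = -15 → (-15,-3,-5)
replace slot 2: 2·((-15)+(-5)) − (-3) = -37 → (-15,-37,-5)

-15,-37,-5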